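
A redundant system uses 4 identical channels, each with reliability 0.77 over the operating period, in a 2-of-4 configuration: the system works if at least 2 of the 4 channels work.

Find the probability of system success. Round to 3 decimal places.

R = Σ_{i=2}^{4} C(4,i) p^i (1−p)^{4−i} with p = 0.77
C(4,2)·0.77^2·0.23^2 = 0.18819
C(4,3)·0.77^3·0.23^1 = 0.42001
C(4,4)·0.77^4·0.23^0 = 0.35153
Sum = 0.960

0.960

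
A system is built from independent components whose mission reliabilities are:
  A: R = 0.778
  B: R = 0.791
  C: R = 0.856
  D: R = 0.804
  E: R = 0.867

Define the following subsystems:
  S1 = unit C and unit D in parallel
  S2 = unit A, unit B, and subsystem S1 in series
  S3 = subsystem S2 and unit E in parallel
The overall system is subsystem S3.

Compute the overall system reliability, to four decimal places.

Parallel (C and D): 1 − (1 − 0.856000)(1 − 0.804000) = 0.971776
Series (A, B, and [0.971776]): 0.778000 × 0.791000 × 0.971776 = 0.598029
Parallel ([0.598029] and E): 1 − (1 − 0.598029)(1 − 0.867000) = 0.9465

0.9465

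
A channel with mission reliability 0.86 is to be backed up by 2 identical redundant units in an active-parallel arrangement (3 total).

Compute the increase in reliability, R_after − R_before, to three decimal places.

0.137

R_before = 0.86
R_after = 1 − (1 − 0.86)^3 = 0.997
ΔR = 0.997 − 0.86 = 0.137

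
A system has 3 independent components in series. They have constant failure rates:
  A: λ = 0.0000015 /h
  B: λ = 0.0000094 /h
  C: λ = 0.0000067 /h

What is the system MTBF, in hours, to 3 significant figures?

Series of exponential components: λ_sys = Σ λ_i
λ_sys = 0.0000015 + 0.0000094 + 0.0000067 = 1.7600e-05 /h
MTBF = 1 / λ_sys = 56800 h

56800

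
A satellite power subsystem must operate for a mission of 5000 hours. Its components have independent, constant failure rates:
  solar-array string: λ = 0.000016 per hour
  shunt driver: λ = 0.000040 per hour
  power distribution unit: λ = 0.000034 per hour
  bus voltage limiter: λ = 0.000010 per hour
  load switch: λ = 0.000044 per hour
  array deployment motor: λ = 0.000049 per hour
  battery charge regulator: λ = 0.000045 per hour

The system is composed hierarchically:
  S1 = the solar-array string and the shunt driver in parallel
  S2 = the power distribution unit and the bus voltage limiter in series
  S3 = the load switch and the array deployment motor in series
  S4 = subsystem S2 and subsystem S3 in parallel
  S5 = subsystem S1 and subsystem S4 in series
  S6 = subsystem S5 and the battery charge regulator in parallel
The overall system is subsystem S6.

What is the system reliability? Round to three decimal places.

R(solar-array string) = exp(−0.000016 × 5000) = 0.92312
R(shunt driver) = exp(−0.000040 × 5000) = 0.81873
R(power distribution unit) = exp(−0.000034 × 5000) = 0.84366
R(bus voltage limiter) = exp(−0.000010 × 5000) = 0.95123
R(load switch) = exp(−0.000044 × 5000) = 0.80252
R(array deployment motor) = exp(−0.000049 × 5000) = 0.78270
R(battery charge regulator) = exp(−0.000045 × 5000) = 0.79852
Parallel (solar-array string and shunt driver): 1 − (1 − 0.92312)(1 − 0.81873) = 0.98606
Series (power distribution unit and bus voltage limiter): 0.84366 × 0.95123 = 0.80251
Series (load switch and array deployment motor): 0.80252 × 0.78270 = 0.62813
Parallel ([0.80251] and [0.62813]): 1 − (1 − 0.80251)(1 − 0.62813) = 0.92656
Series ([0.98606] and [0.92656]): 0.98606 × 0.92656 = 0.91364
Parallel ([0.91364] and battery charge regulator): 1 − (1 − 0.91364)(1 − 0.79852) = 0.983

0.983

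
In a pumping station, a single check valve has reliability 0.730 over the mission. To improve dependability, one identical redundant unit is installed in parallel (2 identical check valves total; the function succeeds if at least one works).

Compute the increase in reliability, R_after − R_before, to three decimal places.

R_before = 0.730
R_after = 1 − (1 − 0.730)^2 = 0.927
ΔR = 0.927 − 0.730 = 0.197

0.197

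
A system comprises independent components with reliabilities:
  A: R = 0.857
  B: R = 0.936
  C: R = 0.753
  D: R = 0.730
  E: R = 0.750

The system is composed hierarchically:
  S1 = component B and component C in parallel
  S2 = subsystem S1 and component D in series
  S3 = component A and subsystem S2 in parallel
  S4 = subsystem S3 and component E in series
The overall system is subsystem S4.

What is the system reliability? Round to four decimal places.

Parallel (B and C): 1 − (1 − 0.936000)(1 − 0.753000) = 0.984192
Series ([0.984192] and D): 0.984192 × 0.730000 = 0.718460
Parallel (A and [0.718460]): 1 − (1 − 0.857000)(1 − 0.718460) = 0.959740
Series ([0.959740] and E): 0.959740 × 0.750000 = 0.7198

0.7198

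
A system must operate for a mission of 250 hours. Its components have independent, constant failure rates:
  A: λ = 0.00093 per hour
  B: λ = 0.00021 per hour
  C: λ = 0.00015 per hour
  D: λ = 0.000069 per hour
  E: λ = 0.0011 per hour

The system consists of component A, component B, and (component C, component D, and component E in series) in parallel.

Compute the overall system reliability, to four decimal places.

0.9970

R(A) = exp(−0.00093 × 250) = 0.792550
R(B) = exp(−0.00021 × 250) = 0.948854
R(C) = exp(−0.00015 × 250) = 0.963194
R(D) = exp(−0.000069 × 250) = 0.982898
R(E) = exp(−0.0011 × 250) = 0.759572
Series (C, D, and E): 0.963194 × 0.982898 × 0.759572 = 0.719103
Parallel (A, B, and [0.719103]): 1 − (1 − 0.792550)(1 − 0.948854)(1 − 0.719103) = 0.9970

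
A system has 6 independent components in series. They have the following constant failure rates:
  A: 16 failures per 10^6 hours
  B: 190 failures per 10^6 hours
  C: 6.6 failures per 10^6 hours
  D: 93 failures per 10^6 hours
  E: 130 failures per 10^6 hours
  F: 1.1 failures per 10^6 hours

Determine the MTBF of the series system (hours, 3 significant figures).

Series of exponential components: λ_sys = Σ λ_i
λ_sys = 0.000016 + 0.00019 + 0.0000066 + 0.000093 + 0.00013 + 0.0000011 = 4.3670e-04 /h
MTBF = 1 / λ_sys = 2290 h

2290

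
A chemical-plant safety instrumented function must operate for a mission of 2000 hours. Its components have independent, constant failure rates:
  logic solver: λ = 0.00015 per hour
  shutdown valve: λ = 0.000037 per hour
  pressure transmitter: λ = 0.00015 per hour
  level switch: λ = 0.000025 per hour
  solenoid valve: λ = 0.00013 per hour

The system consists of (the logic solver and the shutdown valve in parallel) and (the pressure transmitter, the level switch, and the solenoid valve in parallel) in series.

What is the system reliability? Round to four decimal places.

0.9787

R(logic solver) = exp(−0.00015 × 2000) = 0.740818
R(shutdown valve) = exp(−0.000037 × 2000) = 0.928672
R(pressure transmitter) = exp(−0.00015 × 2000) = 0.740818
R(level switch) = exp(−0.000025 × 2000) = 0.951229
R(solenoid valve) = exp(−0.00013 × 2000) = 0.771052
Parallel (logic solver and shutdown valve): 1 − (1 − 0.740818)(1 − 0.928672) = 0.981513
Parallel (pressure transmitter, level switch, and solenoid valve): 1 − (1 − 0.740818)(1 − 0.951229)(1 − 0.771052) = 0.997106
Series ([0.981513] and [0.997106]): 0.981513 × 0.997106 = 0.9787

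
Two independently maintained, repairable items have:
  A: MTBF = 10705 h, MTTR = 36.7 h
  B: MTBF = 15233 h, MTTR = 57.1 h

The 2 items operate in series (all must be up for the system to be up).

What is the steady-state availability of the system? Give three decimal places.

A(A) = MTBF/(MTBF+MTTR) = 10705/(10705+36.7) = 0.996583
A(B) = MTBF/(MTBF+MTTR) = 15233/(15233+57.1) = 0.996266
Series availability: 0.996583 × 0.996266 = 0.993

0.993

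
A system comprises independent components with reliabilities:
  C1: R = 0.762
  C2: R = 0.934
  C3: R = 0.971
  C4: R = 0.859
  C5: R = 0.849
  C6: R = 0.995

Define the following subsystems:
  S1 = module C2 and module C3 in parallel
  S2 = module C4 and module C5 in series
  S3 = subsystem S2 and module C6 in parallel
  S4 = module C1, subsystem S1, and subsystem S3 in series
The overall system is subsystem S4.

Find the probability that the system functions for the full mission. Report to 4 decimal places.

Parallel (C2 and C3): 1 − (1 − 0.934000)(1 − 0.971000) = 0.998086
Series (C4 and C5): 0.859000 × 0.849000 = 0.729291
Parallel ([0.729291] and C6): 1 − (1 − 0.729291)(1 − 0.995000) = 0.998646
Series (C1, [0.998086], and [0.998646]): 0.762000 × 0.998086 × 0.998646 = 0.7595

0.7595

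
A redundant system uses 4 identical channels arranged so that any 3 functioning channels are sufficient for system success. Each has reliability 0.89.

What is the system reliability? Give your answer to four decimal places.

R = Σ_{i=3}^{4} C(4,i) p^i (1−p)^{4−i} with p = 0.89
C(4,3)·0.89^3·0.11^1 = 0.310186
C(4,4)·0.89^4·0.11^0 = 0.627422
Sum = 0.9376

0.9376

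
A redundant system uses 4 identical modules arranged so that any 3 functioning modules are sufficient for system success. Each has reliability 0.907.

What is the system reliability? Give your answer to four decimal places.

0.9543

R = Σ_{i=3}^{4} C(4,i) p^i (1−p)^{4−i} with p = 0.907
C(4,3)·0.907^3·0.093^1 = 0.277565
C(4,4)·0.907^4·0.093^0 = 0.676751
Sum = 0.9543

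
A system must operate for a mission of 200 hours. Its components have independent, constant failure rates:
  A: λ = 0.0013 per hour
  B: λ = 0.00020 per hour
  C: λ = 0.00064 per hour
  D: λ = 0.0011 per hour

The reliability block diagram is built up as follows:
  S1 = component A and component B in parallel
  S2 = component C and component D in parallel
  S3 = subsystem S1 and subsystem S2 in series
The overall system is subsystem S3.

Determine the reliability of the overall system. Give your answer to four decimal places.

0.9675

R(A) = exp(−0.0013 × 200) = 0.771052
R(B) = exp(−0.00020 × 200) = 0.960789
R(C) = exp(−0.00064 × 200) = 0.879853
R(D) = exp(−0.0011 × 200) = 0.802519
Parallel (A and B): 1 − (1 − 0.771052)(1 − 0.960789) = 0.991023
Parallel (C and D): 1 − (1 − 0.879853)(1 − 0.802519) = 0.976273
Series ([0.991023] and [0.976273]): 0.991023 × 0.976273 = 0.9675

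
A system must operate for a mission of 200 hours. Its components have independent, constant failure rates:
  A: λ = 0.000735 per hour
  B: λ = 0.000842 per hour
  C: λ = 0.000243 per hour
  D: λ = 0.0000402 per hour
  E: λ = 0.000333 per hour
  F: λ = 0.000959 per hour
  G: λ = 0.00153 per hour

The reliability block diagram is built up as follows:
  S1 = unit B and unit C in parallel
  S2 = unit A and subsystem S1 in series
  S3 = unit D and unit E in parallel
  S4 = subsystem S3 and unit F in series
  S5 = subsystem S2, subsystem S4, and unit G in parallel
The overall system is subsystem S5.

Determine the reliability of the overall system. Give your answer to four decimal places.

R(A) = exp(−0.000735 × 200) = 0.863294
R(B) = exp(−0.000842 × 200) = 0.845016
R(C) = exp(−0.000243 × 200) = 0.952562
R(D) = exp(−0.0000402 × 200) = 0.991992
R(E) = exp(−0.000333 × 200) = 0.935569
R(F) = exp(−0.000959 × 200) = 0.825472
R(G) = exp(−0.00153 × 200) = 0.736387
Parallel (B and C): 1 − (1 − 0.845016)(1 − 0.952562) = 0.992648
Series (A and [0.992648]): 0.863294 × 0.992648 = 0.856947
Parallel (D and E): 1 − (1 − 0.991992)(1 − 0.935569) = 0.999484
Series ([0.999484] and F): 0.999484 × 0.825472 = 0.825046
Parallel ([0.856947], [0.825046], and G): 1 − (1 − 0.856947)(1 − 0.825046)(1 − 0.736387) = 0.9934

0.9934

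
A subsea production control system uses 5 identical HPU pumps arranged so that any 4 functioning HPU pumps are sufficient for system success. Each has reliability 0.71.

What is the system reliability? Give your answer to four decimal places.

R = Σ_{i=4}^{5} C(5,i) p^i (1−p)^{5−i} with p = 0.71
C(5,4)·0.71^4·0.29^1 = 0.368469
C(5,5)·0.71^5·0.29^0 = 0.180423
Sum = 0.5489

0.5489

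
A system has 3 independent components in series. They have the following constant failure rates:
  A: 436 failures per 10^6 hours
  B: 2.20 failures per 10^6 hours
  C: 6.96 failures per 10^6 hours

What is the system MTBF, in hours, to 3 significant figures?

2250

Series of exponential components: λ_sys = Σ λ_i
λ_sys = 0.000436 + 0.00000220 + 0.00000696 = 4.4516e-04 /h
MTBF = 1 / λ_sys = 2250 h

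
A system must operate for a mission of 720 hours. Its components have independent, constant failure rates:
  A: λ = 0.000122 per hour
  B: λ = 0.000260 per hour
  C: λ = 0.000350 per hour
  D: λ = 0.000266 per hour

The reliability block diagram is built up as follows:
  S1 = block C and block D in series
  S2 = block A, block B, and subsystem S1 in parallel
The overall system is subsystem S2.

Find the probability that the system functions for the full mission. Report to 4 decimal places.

R(A) = exp(−0.000122 × 720) = 0.915907
R(B) = exp(−0.000260 × 720) = 0.829278
R(C) = exp(−0.000350 × 720) = 0.777245
R(D) = exp(−0.000266 × 720) = 0.825703
Series (C and D): 0.777245 × 0.825703 = 0.641774
Parallel (A, B, and [0.641774]): 1 − (1 − 0.915907)(1 − 0.829278)(1 − 0.641774) = 0.9949

0.9949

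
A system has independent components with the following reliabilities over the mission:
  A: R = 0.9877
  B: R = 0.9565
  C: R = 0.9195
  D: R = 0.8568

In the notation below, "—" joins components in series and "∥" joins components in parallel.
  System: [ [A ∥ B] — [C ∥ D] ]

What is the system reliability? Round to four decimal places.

0.9879

Parallel (A and B): 1 − (1 − 0.987700)(1 − 0.956500) = 0.999465
Parallel (C and D): 1 − (1 − 0.919500)(1 − 0.856800) = 0.988472
Series ([0.999465] and [0.988472]): 0.999465 × 0.988472 = 0.9879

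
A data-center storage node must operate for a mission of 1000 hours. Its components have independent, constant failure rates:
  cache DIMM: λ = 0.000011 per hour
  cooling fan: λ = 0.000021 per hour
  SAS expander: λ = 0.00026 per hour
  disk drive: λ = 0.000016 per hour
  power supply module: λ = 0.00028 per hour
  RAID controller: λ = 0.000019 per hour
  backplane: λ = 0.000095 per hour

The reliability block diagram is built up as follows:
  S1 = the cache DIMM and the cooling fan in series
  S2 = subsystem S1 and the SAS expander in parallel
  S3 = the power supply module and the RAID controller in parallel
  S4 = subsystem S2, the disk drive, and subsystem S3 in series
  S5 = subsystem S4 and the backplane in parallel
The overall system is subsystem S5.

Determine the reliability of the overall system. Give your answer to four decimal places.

0.9975

R(cache DIMM) = exp(−0.000011 × 1000) = 0.989060
R(cooling fan) = exp(−0.000021 × 1000) = 0.979219
R(SAS expander) = exp(−0.00026 × 1000) = 0.771052
R(disk drive) = exp(−0.000016 × 1000) = 0.984127
R(power supply module) = exp(−0.00028 × 1000) = 0.755784
R(RAID controller) = exp(−0.000019 × 1000) = 0.981179
R(backplane) = exp(−0.000095 × 1000) = 0.909373
Series (cache DIMM and cooling fan): 0.989060 × 0.979219 = 0.968506
Parallel ([0.968506] and SAS expander): 1 − (1 − 0.968506)(1 − 0.771052) = 0.992790
Parallel (power supply module and RAID controller): 1 − (1 − 0.755784)(1 − 0.981179) = 0.995404
Series ([0.992790], disk drive, and [0.995404]): 0.992790 × 0.984127 × 0.995404 = 0.972541
Parallel ([0.972541] and backplane): 1 − (1 − 0.972541)(1 − 0.909373) = 0.9975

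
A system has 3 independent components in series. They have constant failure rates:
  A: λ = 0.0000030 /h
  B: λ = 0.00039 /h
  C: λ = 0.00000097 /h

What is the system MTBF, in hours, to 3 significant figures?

Series of exponential components: λ_sys = Σ λ_i
λ_sys = 0.0000030 + 0.00039 + 0.00000097 = 3.9397e-04 /h
MTBF = 1 / λ_sys = 2540 h

2540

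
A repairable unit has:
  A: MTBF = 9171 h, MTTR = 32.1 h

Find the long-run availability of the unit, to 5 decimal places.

0.99651

A(A) = MTBF/(MTBF+MTTR) = 9171/(9171+32.1) = 0.99651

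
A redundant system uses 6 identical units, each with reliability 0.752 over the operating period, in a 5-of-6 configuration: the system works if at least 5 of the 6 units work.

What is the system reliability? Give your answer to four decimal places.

R = Σ_{i=5}^{6} C(6,i) p^i (1−p)^{6−i} with p = 0.752
C(6,5)·0.752^5·0.248^1 = 0.357843
C(6,6)·0.752^6·0.248^0 = 0.180845
Sum = 0.5387

0.5387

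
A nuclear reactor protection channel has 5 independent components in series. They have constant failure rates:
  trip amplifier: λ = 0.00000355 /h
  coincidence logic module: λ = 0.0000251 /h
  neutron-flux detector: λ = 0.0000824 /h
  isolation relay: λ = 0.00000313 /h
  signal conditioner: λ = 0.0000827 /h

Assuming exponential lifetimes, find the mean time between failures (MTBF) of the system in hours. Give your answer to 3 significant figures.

Series of exponential components: λ_sys = Σ λ_i
λ_sys = 0.00000355 + 0.0000251 + 0.0000824 + 0.00000313 + 0.0000827 = 1.9688e-04 /h
MTBF = 1 / λ_sys = 5080 h

5080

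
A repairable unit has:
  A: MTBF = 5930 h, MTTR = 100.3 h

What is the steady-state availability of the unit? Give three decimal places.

0.983

A(A) = MTBF/(MTBF+MTTR) = 5930/(5930+100.3) = 0.983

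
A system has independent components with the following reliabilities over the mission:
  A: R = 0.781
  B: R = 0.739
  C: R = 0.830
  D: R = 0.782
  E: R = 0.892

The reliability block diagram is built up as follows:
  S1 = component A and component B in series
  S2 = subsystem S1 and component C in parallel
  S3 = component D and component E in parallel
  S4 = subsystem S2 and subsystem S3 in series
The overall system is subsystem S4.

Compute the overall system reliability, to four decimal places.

0.9063

Series (A and B): 0.781000 × 0.739000 = 0.577159
Parallel ([0.577159] and C): 1 − (1 − 0.577159)(1 − 0.830000) = 0.928117
Parallel (D and E): 1 − (1 − 0.782000)(1 − 0.892000) = 0.976456
Series ([0.928117] and [0.976456]): 0.928117 × 0.976456 = 0.9063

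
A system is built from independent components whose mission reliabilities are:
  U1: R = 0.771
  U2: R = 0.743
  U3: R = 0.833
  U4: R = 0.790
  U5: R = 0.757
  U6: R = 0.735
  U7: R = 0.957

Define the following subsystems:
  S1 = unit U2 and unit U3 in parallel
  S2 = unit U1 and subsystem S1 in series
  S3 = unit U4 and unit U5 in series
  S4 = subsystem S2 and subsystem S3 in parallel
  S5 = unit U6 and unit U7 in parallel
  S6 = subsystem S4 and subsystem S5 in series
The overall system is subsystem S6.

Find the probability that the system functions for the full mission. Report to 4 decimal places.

Parallel (U2 and U3): 1 − (1 − 0.743000)(1 − 0.833000) = 0.957081
Series (U1 and [0.957081]): 0.771000 × 0.957081 = 0.737909
Series (U4 and U5): 0.790000 × 0.757000 = 0.598030
Parallel ([0.737909] and [0.598030]): 1 − (1 − 0.737909)(1 − 0.598030) = 0.894647
Parallel (U6 and U7): 1 − (1 − 0.735000)(1 − 0.957000) = 0.988605
Series ([0.894647] and [0.988605]): 0.894647 × 0.988605 = 0.8845

0.8845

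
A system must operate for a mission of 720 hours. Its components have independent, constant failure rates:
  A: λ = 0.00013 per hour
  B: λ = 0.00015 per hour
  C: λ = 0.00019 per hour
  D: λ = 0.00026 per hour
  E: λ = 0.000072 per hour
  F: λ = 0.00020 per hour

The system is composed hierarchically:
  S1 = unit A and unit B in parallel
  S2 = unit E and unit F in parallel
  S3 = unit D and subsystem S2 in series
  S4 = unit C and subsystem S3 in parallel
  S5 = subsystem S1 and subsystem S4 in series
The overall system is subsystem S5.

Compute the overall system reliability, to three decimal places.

0.969

R(A) = exp(−0.00013 × 720) = 0.91065
R(B) = exp(−0.00015 × 720) = 0.89763
R(C) = exp(−0.00019 × 720) = 0.87214
R(D) = exp(−0.00026 × 720) = 0.82928
R(E) = exp(−0.000072 × 720) = 0.94948
R(F) = exp(−0.00020 × 720) = 0.86589
Parallel (A and B): 1 − (1 − 0.91065)(1 − 0.89763) = 0.99085
Parallel (E and F): 1 − (1 − 0.94948)(1 − 0.86589) = 0.99322
Series (D and [0.99322]): 0.82928 × 0.99322 = 0.82366
Parallel (C and [0.82366]): 1 − (1 − 0.87214)(1 − 0.82366) = 0.97745
Series ([0.99085] and [0.97745]): 0.99085 × 0.97745 = 0.969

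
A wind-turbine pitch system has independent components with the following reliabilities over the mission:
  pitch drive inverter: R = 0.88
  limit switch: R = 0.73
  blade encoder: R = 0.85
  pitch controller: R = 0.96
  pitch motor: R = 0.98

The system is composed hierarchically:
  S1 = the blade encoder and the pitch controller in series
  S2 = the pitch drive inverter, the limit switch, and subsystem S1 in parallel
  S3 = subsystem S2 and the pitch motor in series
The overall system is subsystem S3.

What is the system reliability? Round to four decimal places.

0.9742

Series (blade encoder and pitch controller): 0.850000 × 0.960000 = 0.816000
Parallel (pitch drive inverter, limit switch, and [0.816000]): 1 − (1 − 0.880000)(1 − 0.730000)(1 − 0.816000) = 0.994038
Series ([0.994038] and pitch motor): 0.994038 × 0.980000 = 0.9742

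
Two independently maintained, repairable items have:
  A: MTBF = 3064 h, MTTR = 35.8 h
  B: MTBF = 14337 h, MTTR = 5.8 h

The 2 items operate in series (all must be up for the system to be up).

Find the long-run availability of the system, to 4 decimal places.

A(A) = MTBF/(MTBF+MTTR) = 3064/(3064+35.8) = 0.988451
A(B) = MTBF/(MTBF+MTTR) = 14337/(14337+5.8) = 0.999596
Series availability: 0.988451 × 0.999596 = 0.9881

0.9881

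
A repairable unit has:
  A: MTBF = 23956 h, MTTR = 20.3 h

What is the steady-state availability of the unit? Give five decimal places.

A(A) = MTBF/(MTBF+MTTR) = 23956/(23956+20.3) = 0.99915

0.99915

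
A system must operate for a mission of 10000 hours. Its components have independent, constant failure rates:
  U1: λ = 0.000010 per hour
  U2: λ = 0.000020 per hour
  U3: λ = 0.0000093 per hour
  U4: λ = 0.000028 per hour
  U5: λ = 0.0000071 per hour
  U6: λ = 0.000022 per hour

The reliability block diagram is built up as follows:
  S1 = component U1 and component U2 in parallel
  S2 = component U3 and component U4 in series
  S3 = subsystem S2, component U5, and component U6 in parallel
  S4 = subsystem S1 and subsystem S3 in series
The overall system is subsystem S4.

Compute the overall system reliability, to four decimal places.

R(U1) = exp(−0.000010 × 10000) = 0.904837
R(U2) = exp(−0.000020 × 10000) = 0.818731
R(U3) = exp(−0.0000093 × 10000) = 0.911194
R(U4) = exp(−0.000028 × 10000) = 0.755784
R(U5) = exp(−0.0000071 × 10000) = 0.931462
R(U6) = exp(−0.000022 × 10000) = 0.802519
Parallel (U1 and U2): 1 − (1 − 0.904837)(1 − 0.818731) = 0.982750
Series (U3 and U4): 0.911194 × 0.755784 = 0.688666
Parallel ([0.688666], U5, and U6): 1 − (1 − 0.688666)(1 − 0.931462)(1 − 0.802519) = 0.995786
Series ([0.982750] and [0.995786]): 0.982750 × 0.995786 = 0.9786

0.9786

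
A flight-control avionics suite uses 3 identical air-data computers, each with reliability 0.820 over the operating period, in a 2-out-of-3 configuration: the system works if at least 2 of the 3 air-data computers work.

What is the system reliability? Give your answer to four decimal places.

R = Σ_{i=2}^{3} C(3,i) p^i (1−p)^{3−i} with p = 0.820
C(3,2)·0.820^2·0.180^1 = 0.363096
C(3,3)·0.820^3·0.180^0 = 0.551368
Sum = 0.9145

0.9145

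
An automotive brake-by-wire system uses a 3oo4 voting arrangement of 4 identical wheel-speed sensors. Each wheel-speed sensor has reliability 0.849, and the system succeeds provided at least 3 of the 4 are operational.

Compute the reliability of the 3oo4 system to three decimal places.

0.889

R = Σ_{i=3}^{4} C(4,i) p^i (1−p)^{4−i} with p = 0.849
C(4,3)·0.849^3·0.151^1 = 0.36962
C(4,4)·0.849^4·0.151^0 = 0.51955
Sum = 0.889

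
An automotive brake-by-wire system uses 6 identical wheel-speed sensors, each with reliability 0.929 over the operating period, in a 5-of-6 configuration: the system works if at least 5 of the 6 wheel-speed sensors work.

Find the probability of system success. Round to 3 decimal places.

R = Σ_{i=5}^{6} C(6,i) p^i (1−p)^{6−i} with p = 0.929
C(6,5)·0.929^5·0.071^1 = 0.29477
C(6,6)·0.929^6·0.071^0 = 0.64283
Sum = 0.938

0.938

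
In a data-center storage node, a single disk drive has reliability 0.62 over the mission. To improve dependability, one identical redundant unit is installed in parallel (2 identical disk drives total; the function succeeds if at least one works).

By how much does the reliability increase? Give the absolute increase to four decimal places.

0.2356

R_before = 0.62
R_after = 1 − (1 − 0.62)^2 = 0.8556
ΔR = 0.8556 − 0.62 = 0.2356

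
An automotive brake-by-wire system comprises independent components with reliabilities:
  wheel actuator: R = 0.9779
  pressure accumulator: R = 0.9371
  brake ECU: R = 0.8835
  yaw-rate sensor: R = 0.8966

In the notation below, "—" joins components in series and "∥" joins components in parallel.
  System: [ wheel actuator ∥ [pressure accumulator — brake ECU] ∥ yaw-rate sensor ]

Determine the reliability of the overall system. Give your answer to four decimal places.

Series (pressure accumulator and brake ECU): 0.937100 × 0.883500 = 0.827928
Parallel (wheel actuator, [0.827928], and yaw-rate sensor): 1 − (1 − 0.977900)(1 − 0.827928)(1 − 0.896600) = 0.9996

0.9996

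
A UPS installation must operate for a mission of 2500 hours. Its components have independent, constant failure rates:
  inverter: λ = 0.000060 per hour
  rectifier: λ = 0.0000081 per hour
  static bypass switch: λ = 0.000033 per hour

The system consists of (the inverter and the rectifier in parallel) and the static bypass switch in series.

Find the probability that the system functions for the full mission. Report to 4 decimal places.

0.9182

R(inverter) = exp(−0.000060 × 2500) = 0.860708
R(rectifier) = exp(−0.0000081 × 2500) = 0.979954
R(static bypass switch) = exp(−0.000033 × 2500) = 0.920811
Parallel (inverter and rectifier): 1 − (1 − 0.860708)(1 − 0.979954) = 0.997208
Series ([0.997208] and static bypass switch): 0.997208 × 0.920811 = 0.9182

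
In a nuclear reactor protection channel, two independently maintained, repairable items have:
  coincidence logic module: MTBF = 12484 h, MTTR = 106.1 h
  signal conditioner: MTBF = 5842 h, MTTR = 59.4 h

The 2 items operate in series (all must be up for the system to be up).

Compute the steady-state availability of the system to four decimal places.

0.9816

A(coincidence logic module) = MTBF/(MTBF+MTTR) = 12484/(12484+106.1) = 0.991573
A(signal conditioner) = MTBF/(MTBF+MTTR) = 5842/(5842+59.4) = 0.989935
Series availability: 0.991573 × 0.989935 = 0.9816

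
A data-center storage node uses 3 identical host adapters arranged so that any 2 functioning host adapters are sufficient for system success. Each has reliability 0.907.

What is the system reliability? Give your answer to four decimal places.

R = Σ_{i=2}^{3} C(3,i) p^i (1−p)^{3−i} with p = 0.907
C(3,2)·0.907^2·0.093^1 = 0.229519
C(3,3)·0.907^3·0.093^0 = 0.746143
Sum = 0.9757

0.9757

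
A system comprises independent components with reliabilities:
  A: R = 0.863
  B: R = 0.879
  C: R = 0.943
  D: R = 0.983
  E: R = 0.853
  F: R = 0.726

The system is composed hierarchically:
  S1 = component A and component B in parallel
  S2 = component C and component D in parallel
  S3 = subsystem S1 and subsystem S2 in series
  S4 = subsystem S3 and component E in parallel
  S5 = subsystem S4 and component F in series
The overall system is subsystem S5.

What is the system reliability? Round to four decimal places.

Parallel (A and B): 1 − (1 − 0.863000)(1 − 0.879000) = 0.983423
Parallel (C and D): 1 − (1 − 0.943000)(1 − 0.983000) = 0.999031
Series ([0.983423] and [0.999031]): 0.983423 × 0.999031 = 0.982470
Parallel ([0.982470] and E): 1 − (1 − 0.982470)(1 − 0.853000) = 0.997423
Series ([0.997423] and F): 0.997423 × 0.726000 = 0.7241

0.7241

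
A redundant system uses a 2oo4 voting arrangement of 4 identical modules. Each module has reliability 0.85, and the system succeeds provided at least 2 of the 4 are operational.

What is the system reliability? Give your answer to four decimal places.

0.9880

R = Σ_{i=2}^{4} C(4,i) p^i (1−p)^{4−i} with p = 0.85
C(4,2)·0.85^2·0.15^2 = 0.097538
C(4,3)·0.85^3·0.15^1 = 0.368475
C(4,4)·0.85^4·0.15^0 = 0.522006
Sum = 0.9880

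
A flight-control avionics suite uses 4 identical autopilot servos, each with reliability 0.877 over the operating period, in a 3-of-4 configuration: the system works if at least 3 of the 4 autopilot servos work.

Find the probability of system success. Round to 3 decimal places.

0.923

R = Σ_{i=3}^{4} C(4,i) p^i (1−p)^{4−i} with p = 0.877
C(4,3)·0.877^3·0.123^1 = 0.33187
C(4,4)·0.877^4·0.123^0 = 0.59156
Sum = 0.923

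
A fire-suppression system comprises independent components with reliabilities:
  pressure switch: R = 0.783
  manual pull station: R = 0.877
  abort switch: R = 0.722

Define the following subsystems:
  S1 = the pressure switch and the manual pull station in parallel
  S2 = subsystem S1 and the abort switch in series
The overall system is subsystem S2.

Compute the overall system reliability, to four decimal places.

0.7027

Parallel (pressure switch and manual pull station): 1 − (1 − 0.783000)(1 − 0.877000) = 0.973309
Series ([0.973309] and abort switch): 0.973309 × 0.722000 = 0.7027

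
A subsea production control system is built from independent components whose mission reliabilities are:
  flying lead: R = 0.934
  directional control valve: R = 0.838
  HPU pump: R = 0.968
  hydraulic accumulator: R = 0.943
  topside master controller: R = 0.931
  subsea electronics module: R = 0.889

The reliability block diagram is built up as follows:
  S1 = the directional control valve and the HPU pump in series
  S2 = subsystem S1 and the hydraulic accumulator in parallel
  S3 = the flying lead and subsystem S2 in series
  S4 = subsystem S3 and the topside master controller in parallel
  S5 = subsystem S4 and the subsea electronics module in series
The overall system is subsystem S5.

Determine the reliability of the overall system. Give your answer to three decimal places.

Series (directional control valve and HPU pump): 0.83800 × 0.96800 = 0.81118
Parallel ([0.81118] and hydraulic accumulator): 1 − (1 − 0.81118)(1 − 0.94300) = 0.98924
Series (flying lead and [0.98924]): 0.93400 × 0.98924 = 0.92395
Parallel ([0.92395] and topside master controller): 1 − (1 − 0.92395)(1 − 0.93100) = 0.99475
Series ([0.99475] and subsea electronics module): 0.99475 × 0.88900 = 0.884

0.884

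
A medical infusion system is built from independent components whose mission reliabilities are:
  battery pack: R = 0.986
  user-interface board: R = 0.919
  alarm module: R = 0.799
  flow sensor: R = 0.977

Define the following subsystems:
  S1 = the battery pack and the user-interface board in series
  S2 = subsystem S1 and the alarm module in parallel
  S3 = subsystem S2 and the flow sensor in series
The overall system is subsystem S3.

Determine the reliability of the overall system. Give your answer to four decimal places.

Series (battery pack and user-interface board): 0.986000 × 0.919000 = 0.906134
Parallel ([0.906134] and alarm module): 1 − (1 − 0.906134)(1 − 0.799000) = 0.981133
Series ([0.981133] and flow sensor): 0.981133 × 0.977000 = 0.9586

0.9586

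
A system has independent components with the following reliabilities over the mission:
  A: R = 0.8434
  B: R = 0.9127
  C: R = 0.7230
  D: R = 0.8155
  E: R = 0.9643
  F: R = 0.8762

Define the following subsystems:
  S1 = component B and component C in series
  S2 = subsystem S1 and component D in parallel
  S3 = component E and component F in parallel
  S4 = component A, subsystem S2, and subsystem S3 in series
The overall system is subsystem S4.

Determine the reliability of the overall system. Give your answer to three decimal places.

Series (B and C): 0.91270 × 0.72300 = 0.65988
Parallel ([0.65988] and D): 1 − (1 − 0.65988)(1 − 0.81550) = 0.93725
Parallel (E and F): 1 − (1 − 0.96430)(1 − 0.87620) = 0.99558
Series (A, [0.93725], and [0.99558]): 0.84340 × 0.93725 × 0.99558 = 0.787

0.787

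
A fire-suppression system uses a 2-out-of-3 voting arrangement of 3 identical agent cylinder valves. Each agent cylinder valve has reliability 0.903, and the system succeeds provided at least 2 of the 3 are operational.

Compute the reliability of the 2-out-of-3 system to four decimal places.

R = Σ_{i=2}^{3} C(3,i) p^i (1−p)^{3−i} with p = 0.903
C(3,2)·0.903^2·0.097^1 = 0.237284
C(3,3)·0.903^3·0.097^0 = 0.736314
Sum = 0.9736

0.9736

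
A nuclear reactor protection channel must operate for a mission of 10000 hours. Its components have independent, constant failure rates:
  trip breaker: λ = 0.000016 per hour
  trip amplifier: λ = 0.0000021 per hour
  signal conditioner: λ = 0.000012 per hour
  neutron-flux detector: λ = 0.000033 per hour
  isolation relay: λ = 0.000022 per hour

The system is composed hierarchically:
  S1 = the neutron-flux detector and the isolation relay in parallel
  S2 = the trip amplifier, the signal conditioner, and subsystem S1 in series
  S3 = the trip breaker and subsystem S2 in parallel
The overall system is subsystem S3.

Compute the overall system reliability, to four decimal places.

0.9734

R(trip breaker) = exp(−0.000016 × 10000) = 0.852144
R(trip amplifier) = exp(−0.0000021 × 10000) = 0.979219
R(signal conditioner) = exp(−0.000012 × 10000) = 0.886920
R(neutron-flux detector) = exp(−0.000033 × 10000) = 0.718924
R(isolation relay) = exp(−0.000022 × 10000) = 0.802519
Parallel (neutron-flux detector and isolation relay): 1 − (1 − 0.718924)(1 − 0.802519) = 0.944493
Series (trip amplifier, signal conditioner, and [0.944493]): 0.979219 × 0.886920 × 0.944493 = 0.820282
Parallel (trip breaker and [0.820282]): 1 − (1 − 0.852144)(1 − 0.820282) = 0.9734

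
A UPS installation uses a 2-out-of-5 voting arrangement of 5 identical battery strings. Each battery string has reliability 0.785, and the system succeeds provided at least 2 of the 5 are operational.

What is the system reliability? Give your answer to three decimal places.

R = Σ_{i=2}^{5} C(5,i) p^i (1−p)^{5−i} with p = 0.785
C(5,2)·0.785^2·0.215^3 = 0.06124
C(5,3)·0.785^3·0.215^2 = 0.22361
C(5,4)·0.785^4·0.215^1 = 0.40821
C(5,5)·0.785^5·0.215^0 = 0.29809
Sum = 0.991

0.991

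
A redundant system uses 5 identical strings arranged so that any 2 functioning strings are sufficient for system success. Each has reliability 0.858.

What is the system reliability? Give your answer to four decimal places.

R = Σ_{i=2}^{5} C(5,i) p^i (1−p)^{5−i} with p = 0.858
C(5,2)·0.858^2·0.142^3 = 0.021078
C(5,3)·0.858^3·0.142^2 = 0.127362
C(5,4)·0.858^4·0.142^1 = 0.384776
C(5,5)·0.858^5·0.142^0 = 0.464982
Sum = 0.9982

0.9982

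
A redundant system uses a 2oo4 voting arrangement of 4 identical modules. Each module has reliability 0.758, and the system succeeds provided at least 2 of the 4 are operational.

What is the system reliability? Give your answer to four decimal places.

R = Σ_{i=2}^{4} C(4,i) p^i (1−p)^{4−i} with p = 0.758
C(4,2)·0.758^2·0.242^2 = 0.201893
C(4,3)·0.758^3·0.242^1 = 0.421583
C(4,4)·0.758^4·0.242^0 = 0.330124
Sum = 0.9536

0.9536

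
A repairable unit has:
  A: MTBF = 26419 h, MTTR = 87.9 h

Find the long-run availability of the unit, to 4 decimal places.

0.9967

A(A) = MTBF/(MTBF+MTTR) = 26419/(26419+87.9) = 0.9967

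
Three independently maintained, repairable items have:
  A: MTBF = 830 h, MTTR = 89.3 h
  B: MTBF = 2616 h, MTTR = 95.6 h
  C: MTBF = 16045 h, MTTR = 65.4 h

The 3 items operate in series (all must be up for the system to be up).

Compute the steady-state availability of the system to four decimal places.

0.8675

A(A) = MTBF/(MTBF+MTTR) = 830/(830+89.3) = 0.902861
A(B) = MTBF/(MTBF+MTTR) = 2616/(2616+95.6) = 0.964744
A(C) = MTBF/(MTBF+MTTR) = 16045/(16045+65.4) = 0.995941
Series availability: 0.902861 × 0.964744 × 0.995941 = 0.8675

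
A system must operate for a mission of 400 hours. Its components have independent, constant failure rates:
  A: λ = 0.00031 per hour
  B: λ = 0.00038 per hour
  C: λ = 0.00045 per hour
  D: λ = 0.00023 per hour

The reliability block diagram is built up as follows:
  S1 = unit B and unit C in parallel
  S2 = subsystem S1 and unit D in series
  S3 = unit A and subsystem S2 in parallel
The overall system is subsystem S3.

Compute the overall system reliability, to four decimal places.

0.9873

R(A) = exp(−0.00031 × 400) = 0.883380
R(B) = exp(−0.00038 × 400) = 0.858988
R(C) = exp(−0.00045 × 400) = 0.835270
R(D) = exp(−0.00023 × 400) = 0.912105
Parallel (B and C): 1 − (1 − 0.858988)(1 − 0.835270) = 0.976771
Series ([0.976771] and D): 0.976771 × 0.912105 = 0.890918
Parallel (A and [0.890918]): 1 − (1 − 0.883380)(1 − 0.890918) = 0.9873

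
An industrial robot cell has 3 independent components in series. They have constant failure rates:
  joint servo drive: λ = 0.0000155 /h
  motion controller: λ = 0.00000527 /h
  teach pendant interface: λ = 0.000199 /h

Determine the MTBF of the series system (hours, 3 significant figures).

Series of exponential components: λ_sys = Σ λ_i
λ_sys = 0.0000155 + 0.00000527 + 0.000199 = 2.1977e-04 /h
MTBF = 1 / λ_sys = 4550 h

4550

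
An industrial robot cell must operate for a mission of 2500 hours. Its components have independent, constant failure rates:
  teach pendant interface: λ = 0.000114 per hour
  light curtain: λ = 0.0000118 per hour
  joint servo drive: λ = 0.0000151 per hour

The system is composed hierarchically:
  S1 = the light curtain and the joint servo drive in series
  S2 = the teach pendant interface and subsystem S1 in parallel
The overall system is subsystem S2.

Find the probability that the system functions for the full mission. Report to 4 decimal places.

0.9839

R(teach pendant interface) = exp(−0.000114 × 2500) = 0.752014
R(light curtain) = exp(−0.0000118 × 2500) = 0.970931
R(joint servo drive) = exp(−0.0000151 × 2500) = 0.962954
Series (light curtain and joint servo drive): 0.970931 × 0.962954 = 0.934962
Parallel (teach pendant interface and [0.934962]): 1 − (1 − 0.752014)(1 − 0.934962) = 0.9839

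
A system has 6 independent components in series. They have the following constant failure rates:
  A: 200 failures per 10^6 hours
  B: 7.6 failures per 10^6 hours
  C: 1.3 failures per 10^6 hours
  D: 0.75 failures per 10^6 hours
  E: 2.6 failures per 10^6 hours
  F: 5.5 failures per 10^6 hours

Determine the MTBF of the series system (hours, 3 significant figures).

Series of exponential components: λ_sys = Σ λ_i
λ_sys = 0.00020 + 0.0000076 + 0.0000013 + 0.00000075 + 0.0000026 + 0.0000055 = 2.1775e-04 /h
MTBF = 1 / λ_sys = 4590 h

4590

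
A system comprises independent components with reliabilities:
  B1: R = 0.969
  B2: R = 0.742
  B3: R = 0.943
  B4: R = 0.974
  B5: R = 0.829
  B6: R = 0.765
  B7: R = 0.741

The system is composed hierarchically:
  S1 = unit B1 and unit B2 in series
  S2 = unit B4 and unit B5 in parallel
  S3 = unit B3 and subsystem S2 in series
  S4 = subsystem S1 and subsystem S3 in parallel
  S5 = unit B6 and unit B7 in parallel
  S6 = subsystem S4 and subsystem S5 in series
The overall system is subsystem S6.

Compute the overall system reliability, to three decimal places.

0.923

Series (B1 and B2): 0.96900 × 0.74200 = 0.71900
Parallel (B4 and B5): 1 − (1 − 0.97400)(1 − 0.82900) = 0.99555
Series (B3 and [0.99555]): 0.94300 × 0.99555 = 0.93880
Parallel ([0.71900] and [0.93880]): 1 − (1 − 0.71900)(1 − 0.93880) = 0.98280
Parallel (B6 and B7): 1 − (1 − 0.76500)(1 − 0.74100) = 0.93914
Series ([0.98280] and [0.93914]): 0.98280 × 0.93914 = 0.923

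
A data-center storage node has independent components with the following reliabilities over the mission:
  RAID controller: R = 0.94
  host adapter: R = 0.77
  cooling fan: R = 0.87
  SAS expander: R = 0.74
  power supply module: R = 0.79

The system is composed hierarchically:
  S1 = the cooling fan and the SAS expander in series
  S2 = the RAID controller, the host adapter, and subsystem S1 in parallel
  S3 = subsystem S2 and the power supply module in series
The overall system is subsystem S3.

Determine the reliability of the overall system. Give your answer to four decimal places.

Series (cooling fan and SAS expander): 0.870000 × 0.740000 = 0.643800
Parallel (RAID controller, host adapter, and [0.643800]): 1 − (1 − 0.940000)(1 − 0.770000)(1 − 0.643800) = 0.995084
Series ([0.995084] and power supply module): 0.995084 × 0.790000 = 0.7861

0.7861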